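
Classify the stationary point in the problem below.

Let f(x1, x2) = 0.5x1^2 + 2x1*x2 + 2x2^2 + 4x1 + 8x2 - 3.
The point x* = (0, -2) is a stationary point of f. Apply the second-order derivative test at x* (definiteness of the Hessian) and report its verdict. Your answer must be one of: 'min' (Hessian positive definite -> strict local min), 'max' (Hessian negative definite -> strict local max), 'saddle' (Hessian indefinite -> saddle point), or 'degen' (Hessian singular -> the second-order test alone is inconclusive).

Compute the Hessian H = grad^2 f:
  H = [[1, 2], [2, 4]]
Verify stationarity: grad f(x*) = H x* + g = (0, 0).
Eigenvalues of H: 0, 5.
H has a zero eigenvalue (singular; positive semidefinite but not definite), so H is neither positive definite, negative definite, nor indefinite. The second-order test alone is inconclusive -> degen.
(Indeed, f is constant along the null direction of H through x*, so x* is not a strict local extremum.)

degen


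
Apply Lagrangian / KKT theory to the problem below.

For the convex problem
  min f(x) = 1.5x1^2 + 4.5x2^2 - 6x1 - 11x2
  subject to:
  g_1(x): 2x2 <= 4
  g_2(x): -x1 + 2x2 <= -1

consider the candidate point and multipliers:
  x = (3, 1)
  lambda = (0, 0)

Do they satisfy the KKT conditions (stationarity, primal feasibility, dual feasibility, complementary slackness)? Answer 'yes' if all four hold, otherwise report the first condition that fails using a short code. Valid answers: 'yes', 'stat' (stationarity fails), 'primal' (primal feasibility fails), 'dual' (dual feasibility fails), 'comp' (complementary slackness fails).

Gradient of f: grad f(x) = Q x + c = (3, -2)
Constraint values g_i(x) = a_i^T x - b_i:
  g_1((3, 1)) = -2
  g_2((3, 1)) = 0
Stationarity residual: grad f(x) + sum_i lambda_i a_i = (3, -2)
  -> stationarity FAILS
Primal feasibility (all g_i <= 0): OK
Dual feasibility (all lambda_i >= 0): OK
Complementary slackness (lambda_i * g_i(x) = 0 for all i): OK

Verdict: the first failing condition is stationarity -> stat.

stat


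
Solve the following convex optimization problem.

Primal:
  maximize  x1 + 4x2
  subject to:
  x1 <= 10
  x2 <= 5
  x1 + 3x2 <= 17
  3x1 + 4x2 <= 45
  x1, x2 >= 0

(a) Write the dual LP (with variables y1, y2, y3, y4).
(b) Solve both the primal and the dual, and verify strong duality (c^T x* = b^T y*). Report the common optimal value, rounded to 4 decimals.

The standard primal-dual pair for 'max c^T x s.t. A x <= b, x >= 0' is:
  Dual:  min b^T y  s.t.  A^T y >= c,  y >= 0.

So the dual LP is:
  minimize  10y1 + 5y2 + 17y3 + 45y4
  subject to:
    y1 + y3 + 3y4 >= 1
    y2 + 3y3 + 4y4 >= 4
    y1, y2, y3, y4 >= 0

Solving the primal: x* = (2, 5).
  primal value c^T x* = 22.
Solving the dual: y* = (0, 1, 1, 0).
  dual value b^T y* = 22.
Strong duality: c^T x* = b^T y*. Confirmed.

22


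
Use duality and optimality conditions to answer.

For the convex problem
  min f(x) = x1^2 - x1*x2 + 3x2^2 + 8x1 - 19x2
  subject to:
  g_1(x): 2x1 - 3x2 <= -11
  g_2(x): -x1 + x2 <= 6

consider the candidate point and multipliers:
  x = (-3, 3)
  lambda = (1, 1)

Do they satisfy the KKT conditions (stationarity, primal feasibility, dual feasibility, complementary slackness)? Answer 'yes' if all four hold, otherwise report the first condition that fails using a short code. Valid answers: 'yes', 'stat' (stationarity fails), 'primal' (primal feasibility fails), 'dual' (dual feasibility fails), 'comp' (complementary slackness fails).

Gradient of f: grad f(x) = Q x + c = (-1, 2)
Constraint values g_i(x) = a_i^T x - b_i:
  g_1((-3, 3)) = -4
  g_2((-3, 3)) = 0
Stationarity residual: grad f(x) + sum_i lambda_i a_i = (0, 0)
  -> stationarity OK
Primal feasibility (all g_i <= 0): OK
Dual feasibility (all lambda_i >= 0): OK
Complementary slackness (lambda_i * g_i(x) = 0 for all i): FAILS

Verdict: the first failing condition is complementary_slackness -> comp.

comp


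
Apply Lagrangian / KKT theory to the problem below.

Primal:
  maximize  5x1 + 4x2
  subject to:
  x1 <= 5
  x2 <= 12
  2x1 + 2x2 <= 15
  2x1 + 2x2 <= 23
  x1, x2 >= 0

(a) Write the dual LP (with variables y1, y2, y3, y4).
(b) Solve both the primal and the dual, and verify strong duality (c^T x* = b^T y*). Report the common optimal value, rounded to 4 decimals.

The standard primal-dual pair for 'max c^T x s.t. A x <= b, x >= 0' is:
  Dual:  min b^T y  s.t.  A^T y >= c,  y >= 0.

So the dual LP is:
  minimize  5y1 + 12y2 + 15y3 + 23y4
  subject to:
    y1 + 2y3 + 2y4 >= 5
    y2 + 2y3 + 2y4 >= 4
    y1, y2, y3, y4 >= 0

Solving the primal: x* = (5, 2.5).
  primal value c^T x* = 35.
Solving the dual: y* = (1, 0, 2, 0).
  dual value b^T y* = 35.
Strong duality: c^T x* = b^T y*. Confirmed.

35


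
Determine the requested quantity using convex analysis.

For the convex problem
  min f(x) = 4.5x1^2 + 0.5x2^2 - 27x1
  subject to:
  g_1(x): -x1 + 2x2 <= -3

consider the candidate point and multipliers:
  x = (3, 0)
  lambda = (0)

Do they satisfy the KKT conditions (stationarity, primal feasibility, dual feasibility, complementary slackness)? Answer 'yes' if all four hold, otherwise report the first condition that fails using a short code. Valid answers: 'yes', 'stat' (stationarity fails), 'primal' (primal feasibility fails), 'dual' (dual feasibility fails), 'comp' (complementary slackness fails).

Gradient of f: grad f(x) = Q x + c = (0, 0)
Constraint values g_i(x) = a_i^T x - b_i:
  g_1((3, 0)) = 0
Stationarity residual: grad f(x) + sum_i lambda_i a_i = (0, 0)
  -> stationarity OK
Primal feasibility (all g_i <= 0): OK
Dual feasibility (all lambda_i >= 0): OK
Complementary slackness (lambda_i * g_i(x) = 0 for all i): OK

Verdict: yes, KKT holds.

yes


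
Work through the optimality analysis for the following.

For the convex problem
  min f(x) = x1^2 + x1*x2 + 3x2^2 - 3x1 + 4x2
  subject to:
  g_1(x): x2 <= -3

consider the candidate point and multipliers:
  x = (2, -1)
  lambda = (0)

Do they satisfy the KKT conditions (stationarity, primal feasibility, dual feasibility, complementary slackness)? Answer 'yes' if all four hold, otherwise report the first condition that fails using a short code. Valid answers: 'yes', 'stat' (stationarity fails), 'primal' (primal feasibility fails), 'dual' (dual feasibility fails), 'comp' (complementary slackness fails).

Gradient of f: grad f(x) = Q x + c = (0, 0)
Constraint values g_i(x) = a_i^T x - b_i:
  g_1((2, -1)) = 2
Stationarity residual: grad f(x) + sum_i lambda_i a_i = (0, 0)
  -> stationarity OK
Primal feasibility (all g_i <= 0): FAILS
Dual feasibility (all lambda_i >= 0): OK
Complementary slackness (lambda_i * g_i(x) = 0 for all i): OK

Verdict: the first failing condition is primal_feasibility -> primal.

primal


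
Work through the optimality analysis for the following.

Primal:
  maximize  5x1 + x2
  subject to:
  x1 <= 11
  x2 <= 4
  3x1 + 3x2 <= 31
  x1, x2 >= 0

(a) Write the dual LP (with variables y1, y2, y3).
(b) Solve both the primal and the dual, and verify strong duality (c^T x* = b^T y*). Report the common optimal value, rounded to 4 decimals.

The standard primal-dual pair for 'max c^T x s.t. A x <= b, x >= 0' is:
  Dual:  min b^T y  s.t.  A^T y >= c,  y >= 0.

So the dual LP is:
  minimize  11y1 + 4y2 + 31y3
  subject to:
    y1 + 3y3 >= 5
    y2 + 3y3 >= 1
    y1, y2, y3 >= 0

Solving the primal: x* = (10.3333, 0).
  primal value c^T x* = 51.6667.
Solving the dual: y* = (0, 0, 1.6667).
  dual value b^T y* = 51.6667.
Strong duality: c^T x* = b^T y*. Confirmed.

51.6667


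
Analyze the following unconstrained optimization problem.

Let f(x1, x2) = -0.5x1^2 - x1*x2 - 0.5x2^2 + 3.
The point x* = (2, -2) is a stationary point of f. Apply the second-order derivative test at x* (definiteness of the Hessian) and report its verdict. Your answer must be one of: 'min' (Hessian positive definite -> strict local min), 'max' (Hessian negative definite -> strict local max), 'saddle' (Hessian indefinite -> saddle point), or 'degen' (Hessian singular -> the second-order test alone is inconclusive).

Compute the Hessian H = grad^2 f:
  H = [[-1, -1], [-1, -1]]
Verify stationarity: grad f(x*) = H x* + g = (0, 0).
Eigenvalues of H: -2, 0.
H has a zero eigenvalue (singular; negative semidefinite but not definite), so H is neither positive definite, negative definite, nor indefinite. The second-order test alone is inconclusive -> degen.
(Indeed, f is constant along the null direction of H through x*, so x* is not a strict local extremum.)

degen


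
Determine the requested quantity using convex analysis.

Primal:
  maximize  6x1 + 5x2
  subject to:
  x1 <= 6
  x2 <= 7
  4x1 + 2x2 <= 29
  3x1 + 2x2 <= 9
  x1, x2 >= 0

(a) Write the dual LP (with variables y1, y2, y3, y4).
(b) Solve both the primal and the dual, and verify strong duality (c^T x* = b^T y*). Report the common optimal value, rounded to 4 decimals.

The standard primal-dual pair for 'max c^T x s.t. A x <= b, x >= 0' is:
  Dual:  min b^T y  s.t.  A^T y >= c,  y >= 0.

So the dual LP is:
  minimize  6y1 + 7y2 + 29y3 + 9y4
  subject to:
    y1 + 4y3 + 3y4 >= 6
    y2 + 2y3 + 2y4 >= 5
    y1, y2, y3, y4 >= 0

Solving the primal: x* = (0, 4.5).
  primal value c^T x* = 22.5.
Solving the dual: y* = (0, 0, 0, 2.5).
  dual value b^T y* = 22.5.
Strong duality: c^T x* = b^T y*. Confirmed.

22.5


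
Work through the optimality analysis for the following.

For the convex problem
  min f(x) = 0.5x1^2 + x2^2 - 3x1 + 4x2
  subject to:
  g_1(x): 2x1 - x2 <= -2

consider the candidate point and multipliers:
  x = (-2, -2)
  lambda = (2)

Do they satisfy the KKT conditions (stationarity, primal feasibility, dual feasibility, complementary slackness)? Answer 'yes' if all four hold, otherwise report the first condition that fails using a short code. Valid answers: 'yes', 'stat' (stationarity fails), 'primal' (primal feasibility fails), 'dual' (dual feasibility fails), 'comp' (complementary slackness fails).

Gradient of f: grad f(x) = Q x + c = (-5, 0)
Constraint values g_i(x) = a_i^T x - b_i:
  g_1((-2, -2)) = 0
Stationarity residual: grad f(x) + sum_i lambda_i a_i = (-1, -2)
  -> stationarity FAILS
Primal feasibility (all g_i <= 0): OK
Dual feasibility (all lambda_i >= 0): OK
Complementary slackness (lambda_i * g_i(x) = 0 for all i): OK

Verdict: the first failing condition is stationarity -> stat.

stat


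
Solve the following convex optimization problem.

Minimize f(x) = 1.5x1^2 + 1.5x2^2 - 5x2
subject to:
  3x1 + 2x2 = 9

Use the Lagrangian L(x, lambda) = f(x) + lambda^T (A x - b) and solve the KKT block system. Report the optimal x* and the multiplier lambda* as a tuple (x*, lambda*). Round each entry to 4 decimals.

Form the Lagrangian:
  L(x, lambda) = (1/2) x^T Q x + c^T x + lambda^T (A x - b)
Stationarity (grad_x L = 0): Q x + c + A^T lambda = 0.
Primal feasibility: A x = b.

This gives the KKT block system:
  [ Q   A^T ] [ x     ]   [-c ]
  [ A    0  ] [ lambda ] = [ b ]

Solving the linear system:
  x*      = (1.3077, 2.5385)
  lambda* = (-1.3077)
  f(x*)   = -0.4615

x* = (1.3077, 2.5385), lambda* = (-1.3077)


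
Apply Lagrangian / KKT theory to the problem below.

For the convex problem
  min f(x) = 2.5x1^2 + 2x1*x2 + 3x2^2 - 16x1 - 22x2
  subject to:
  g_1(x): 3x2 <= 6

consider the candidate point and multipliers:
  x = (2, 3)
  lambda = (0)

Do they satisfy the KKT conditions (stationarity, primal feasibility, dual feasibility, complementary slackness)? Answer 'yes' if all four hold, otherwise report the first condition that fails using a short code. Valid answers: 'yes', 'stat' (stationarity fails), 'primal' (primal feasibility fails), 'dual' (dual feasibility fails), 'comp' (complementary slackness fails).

Gradient of f: grad f(x) = Q x + c = (0, 0)
Constraint values g_i(x) = a_i^T x - b_i:
  g_1((2, 3)) = 3
Stationarity residual: grad f(x) + sum_i lambda_i a_i = (0, 0)
  -> stationarity OK
Primal feasibility (all g_i <= 0): FAILS
Dual feasibility (all lambda_i >= 0): OK
Complementary slackness (lambda_i * g_i(x) = 0 for all i): OK

Verdict: the first failing condition is primal_feasibility -> primal.

primal


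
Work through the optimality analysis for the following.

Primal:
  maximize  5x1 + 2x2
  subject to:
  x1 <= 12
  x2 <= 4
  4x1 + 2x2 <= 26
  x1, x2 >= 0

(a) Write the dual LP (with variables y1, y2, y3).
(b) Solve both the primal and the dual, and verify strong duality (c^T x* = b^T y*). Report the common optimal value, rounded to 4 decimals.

The standard primal-dual pair for 'max c^T x s.t. A x <= b, x >= 0' is:
  Dual:  min b^T y  s.t.  A^T y >= c,  y >= 0.

So the dual LP is:
  minimize  12y1 + 4y2 + 26y3
  subject to:
    y1 + 4y3 >= 5
    y2 + 2y3 >= 2
    y1, y2, y3 >= 0

Solving the primal: x* = (6.5, 0).
  primal value c^T x* = 32.5.
Solving the dual: y* = (0, 0, 1.25).
  dual value b^T y* = 32.5.
Strong duality: c^T x* = b^T y*. Confirmed.

32.5


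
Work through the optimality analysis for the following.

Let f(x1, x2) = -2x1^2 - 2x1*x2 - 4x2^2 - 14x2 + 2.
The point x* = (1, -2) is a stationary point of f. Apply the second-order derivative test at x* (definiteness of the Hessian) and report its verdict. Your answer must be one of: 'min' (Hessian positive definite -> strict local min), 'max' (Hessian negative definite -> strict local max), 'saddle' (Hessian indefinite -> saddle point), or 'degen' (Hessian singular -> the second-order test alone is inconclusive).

Compute the Hessian H = grad^2 f:
  H = [[-4, -2], [-2, -8]]
Verify stationarity: grad f(x*) = H x* + g = (0, 0).
Eigenvalues of H: -8.8284, -3.1716.
Both eigenvalues < 0, so H is negative definite -> x* is a strict local max.

max


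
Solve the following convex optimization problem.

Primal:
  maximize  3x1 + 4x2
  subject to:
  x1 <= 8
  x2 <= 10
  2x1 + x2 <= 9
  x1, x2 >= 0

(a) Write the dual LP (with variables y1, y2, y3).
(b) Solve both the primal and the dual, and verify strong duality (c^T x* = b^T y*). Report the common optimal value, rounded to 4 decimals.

The standard primal-dual pair for 'max c^T x s.t. A x <= b, x >= 0' is:
  Dual:  min b^T y  s.t.  A^T y >= c,  y >= 0.

So the dual LP is:
  minimize  8y1 + 10y2 + 9y3
  subject to:
    y1 + 2y3 >= 3
    y2 + y3 >= 4
    y1, y2, y3 >= 0

Solving the primal: x* = (0, 9).
  primal value c^T x* = 36.
Solving the dual: y* = (0, 0, 4).
  dual value b^T y* = 36.
Strong duality: c^T x* = b^T y*. Confirmed.

36


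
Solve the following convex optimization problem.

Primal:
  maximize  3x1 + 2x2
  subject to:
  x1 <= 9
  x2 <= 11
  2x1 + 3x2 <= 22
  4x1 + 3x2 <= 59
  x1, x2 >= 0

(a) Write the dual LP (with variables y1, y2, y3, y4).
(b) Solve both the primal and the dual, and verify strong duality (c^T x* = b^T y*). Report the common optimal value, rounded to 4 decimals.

The standard primal-dual pair for 'max c^T x s.t. A x <= b, x >= 0' is:
  Dual:  min b^T y  s.t.  A^T y >= c,  y >= 0.

So the dual LP is:
  minimize  9y1 + 11y2 + 22y3 + 59y4
  subject to:
    y1 + 2y3 + 4y4 >= 3
    y2 + 3y3 + 3y4 >= 2
    y1, y2, y3, y4 >= 0

Solving the primal: x* = (9, 1.3333).
  primal value c^T x* = 29.6667.
Solving the dual: y* = (1.6667, 0, 0.6667, 0).
  dual value b^T y* = 29.6667.
Strong duality: c^T x* = b^T y*. Confirmed.

29.6667


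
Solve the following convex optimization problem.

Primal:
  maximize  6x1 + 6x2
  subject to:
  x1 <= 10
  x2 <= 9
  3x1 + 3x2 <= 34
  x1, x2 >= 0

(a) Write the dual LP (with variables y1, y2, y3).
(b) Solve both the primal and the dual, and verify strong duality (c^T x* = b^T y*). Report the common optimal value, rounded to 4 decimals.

The standard primal-dual pair for 'max c^T x s.t. A x <= b, x >= 0' is:
  Dual:  min b^T y  s.t.  A^T y >= c,  y >= 0.

So the dual LP is:
  minimize  10y1 + 9y2 + 34y3
  subject to:
    y1 + 3y3 >= 6
    y2 + 3y3 >= 6
    y1, y2, y3 >= 0

Solving the primal: x* = (2.3333, 9).
  primal value c^T x* = 68.
Solving the dual: y* = (0, 0, 2).
  dual value b^T y* = 68.
Strong duality: c^T x* = b^T y*. Confirmed.

68


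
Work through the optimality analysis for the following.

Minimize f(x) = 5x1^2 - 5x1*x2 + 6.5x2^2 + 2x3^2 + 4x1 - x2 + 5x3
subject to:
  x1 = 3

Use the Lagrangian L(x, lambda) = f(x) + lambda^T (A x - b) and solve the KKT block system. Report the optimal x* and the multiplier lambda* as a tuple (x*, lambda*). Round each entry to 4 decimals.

Form the Lagrangian:
  L(x, lambda) = (1/2) x^T Q x + c^T x + lambda^T (A x - b)
Stationarity (grad_x L = 0): Q x + c + A^T lambda = 0.
Primal feasibility: A x = b.

This gives the KKT block system:
  [ Q   A^T ] [ x     ]   [-c ]
  [ A    0  ] [ lambda ] = [ b ]

Solving the linear system:
  x*      = (3, 1.2308, -1.25)
  lambda* = (-27.8462)
  f(x*)   = 44.0288

x* = (3, 1.2308, -1.25), lambda* = (-27.8462)


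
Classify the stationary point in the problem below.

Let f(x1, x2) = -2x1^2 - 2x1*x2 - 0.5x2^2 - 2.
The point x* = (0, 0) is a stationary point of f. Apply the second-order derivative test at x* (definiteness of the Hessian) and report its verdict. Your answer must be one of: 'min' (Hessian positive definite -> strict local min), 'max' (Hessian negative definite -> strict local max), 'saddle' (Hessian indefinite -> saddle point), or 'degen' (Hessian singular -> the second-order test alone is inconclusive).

Compute the Hessian H = grad^2 f:
  H = [[-4, -2], [-2, -1]]
Verify stationarity: grad f(x*) = H x* + g = (0, 0).
Eigenvalues of H: -5, 0.
H has a zero eigenvalue (singular; negative semidefinite but not definite), so H is neither positive definite, negative definite, nor indefinite. The second-order test alone is inconclusive -> degen.
(Indeed, f is constant along the null direction of H through x*, so x* is not a strict local extremum.)

degen


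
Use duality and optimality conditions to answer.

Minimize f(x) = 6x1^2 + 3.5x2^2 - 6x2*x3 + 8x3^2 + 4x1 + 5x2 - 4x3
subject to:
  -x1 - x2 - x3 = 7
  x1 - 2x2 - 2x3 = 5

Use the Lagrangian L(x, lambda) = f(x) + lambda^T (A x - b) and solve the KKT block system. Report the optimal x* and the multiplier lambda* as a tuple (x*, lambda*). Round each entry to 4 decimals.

Form the Lagrangian:
  L(x, lambda) = (1/2) x^T Q x + c^T x + lambda^T (A x - b)
Stationarity (grad_x L = 0): Q x + c + A^T lambda = 0.
Primal feasibility: A x = b.

This gives the KKT block system:
  [ Q   A^T ] [ x     ]   [-c ]
  [ A    0  ] [ lambda ] = [ b ]

Solving the linear system:
  x*      = (-3, -2.7714, -1.2286)
  lambda* = (-23.6762, 8.3238)
  f(x*)   = 51.5857

x* = (-3, -2.7714, -1.2286), lambda* = (-23.6762, 8.3238)


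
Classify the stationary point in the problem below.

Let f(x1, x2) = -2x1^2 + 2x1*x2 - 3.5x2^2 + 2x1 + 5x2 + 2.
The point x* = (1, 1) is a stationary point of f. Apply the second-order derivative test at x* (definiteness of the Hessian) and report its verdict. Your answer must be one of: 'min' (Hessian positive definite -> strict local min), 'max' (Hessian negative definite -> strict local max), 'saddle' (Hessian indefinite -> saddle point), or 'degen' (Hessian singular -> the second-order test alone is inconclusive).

Compute the Hessian H = grad^2 f:
  H = [[-4, 2], [2, -7]]
Verify stationarity: grad f(x*) = H x* + g = (0, 0).
Eigenvalues of H: -8, -3.
Both eigenvalues < 0, so H is negative definite -> x* is a strict local max.

max


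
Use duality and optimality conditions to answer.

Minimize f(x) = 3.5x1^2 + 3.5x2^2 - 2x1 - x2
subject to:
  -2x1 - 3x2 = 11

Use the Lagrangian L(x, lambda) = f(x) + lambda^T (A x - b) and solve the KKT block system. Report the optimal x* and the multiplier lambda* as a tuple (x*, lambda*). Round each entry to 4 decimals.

Form the Lagrangian:
  L(x, lambda) = (1/2) x^T Q x + c^T x + lambda^T (A x - b)
Stationarity (grad_x L = 0): Q x + c + A^T lambda = 0.
Primal feasibility: A x = b.

This gives the KKT block system:
  [ Q   A^T ] [ x     ]   [-c ]
  [ A    0  ] [ lambda ] = [ b ]

Solving the linear system:
  x*      = (-1.5604, -2.6264)
  lambda* = (-6.4615)
  f(x*)   = 38.4121

x* = (-1.5604, -2.6264), lambda* = (-6.4615)


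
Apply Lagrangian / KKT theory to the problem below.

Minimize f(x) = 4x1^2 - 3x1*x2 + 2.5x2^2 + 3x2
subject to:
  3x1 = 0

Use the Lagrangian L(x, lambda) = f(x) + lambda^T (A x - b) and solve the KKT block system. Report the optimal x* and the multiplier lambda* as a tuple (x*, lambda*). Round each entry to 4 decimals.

Form the Lagrangian:
  L(x, lambda) = (1/2) x^T Q x + c^T x + lambda^T (A x - b)
Stationarity (grad_x L = 0): Q x + c + A^T lambda = 0.
Primal feasibility: A x = b.

This gives the KKT block system:
  [ Q   A^T ] [ x     ]   [-c ]
  [ A    0  ] [ lambda ] = [ b ]

Solving the linear system:
  x*      = (0, -0.6)
  lambda* = (-0.6)
  f(x*)   = -0.9

x* = (0, -0.6), lambda* = (-0.6)


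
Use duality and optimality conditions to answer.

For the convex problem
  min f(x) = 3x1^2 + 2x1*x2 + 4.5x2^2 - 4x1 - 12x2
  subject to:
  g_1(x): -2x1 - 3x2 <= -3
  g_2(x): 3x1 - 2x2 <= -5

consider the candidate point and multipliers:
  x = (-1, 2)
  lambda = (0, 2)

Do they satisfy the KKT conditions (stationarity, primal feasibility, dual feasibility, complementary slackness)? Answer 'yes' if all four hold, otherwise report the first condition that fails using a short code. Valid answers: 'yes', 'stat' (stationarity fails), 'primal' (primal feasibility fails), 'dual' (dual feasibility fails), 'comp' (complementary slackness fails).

Gradient of f: grad f(x) = Q x + c = (-6, 4)
Constraint values g_i(x) = a_i^T x - b_i:
  g_1((-1, 2)) = -1
  g_2((-1, 2)) = -2
Stationarity residual: grad f(x) + sum_i lambda_i a_i = (0, 0)
  -> stationarity OK
Primal feasibility (all g_i <= 0): OK
Dual feasibility (all lambda_i >= 0): OK
Complementary slackness (lambda_i * g_i(x) = 0 for all i): FAILS

Verdict: the first failing condition is complementary_slackness -> comp.

comp


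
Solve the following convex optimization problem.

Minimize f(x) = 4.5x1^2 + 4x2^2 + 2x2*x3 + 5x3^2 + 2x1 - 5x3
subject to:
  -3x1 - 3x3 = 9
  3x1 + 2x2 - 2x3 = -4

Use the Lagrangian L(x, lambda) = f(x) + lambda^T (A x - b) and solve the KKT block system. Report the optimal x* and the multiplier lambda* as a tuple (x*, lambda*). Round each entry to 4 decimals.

Form the Lagrangian:
  L(x, lambda) = (1/2) x^T Q x + c^T x + lambda^T (A x - b)
Stationarity (grad_x L = 0): Q x + c + A^T lambda = 0.
Primal feasibility: A x = b.

This gives the KKT block system:
  [ Q   A^T ] [ x     ]   [-c ]
  [ A    0  ] [ lambda ] = [ b ]

Solving the linear system:
  x*      = (-2.0506, 0.1266, -0.9494)
  lambda* = (-5.0422, 0.443)
  f(x*)   = 23.8987

x* = (-2.0506, 0.1266, -0.9494), lambda* = (-5.0422, 0.443)


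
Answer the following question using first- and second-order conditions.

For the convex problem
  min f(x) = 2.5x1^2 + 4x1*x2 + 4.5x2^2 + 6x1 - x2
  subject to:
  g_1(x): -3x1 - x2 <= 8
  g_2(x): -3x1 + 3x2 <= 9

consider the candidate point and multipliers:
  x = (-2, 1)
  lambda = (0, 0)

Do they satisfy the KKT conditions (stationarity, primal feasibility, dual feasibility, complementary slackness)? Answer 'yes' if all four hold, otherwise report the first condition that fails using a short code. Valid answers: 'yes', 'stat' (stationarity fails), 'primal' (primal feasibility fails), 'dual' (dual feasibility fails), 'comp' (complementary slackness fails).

Gradient of f: grad f(x) = Q x + c = (0, 0)
Constraint values g_i(x) = a_i^T x - b_i:
  g_1((-2, 1)) = -3
  g_2((-2, 1)) = 0
Stationarity residual: grad f(x) + sum_i lambda_i a_i = (0, 0)
  -> stationarity OK
Primal feasibility (all g_i <= 0): OK
Dual feasibility (all lambda_i >= 0): OK
Complementary slackness (lambda_i * g_i(x) = 0 for all i): OK

Verdict: yes, KKT holds.

yes


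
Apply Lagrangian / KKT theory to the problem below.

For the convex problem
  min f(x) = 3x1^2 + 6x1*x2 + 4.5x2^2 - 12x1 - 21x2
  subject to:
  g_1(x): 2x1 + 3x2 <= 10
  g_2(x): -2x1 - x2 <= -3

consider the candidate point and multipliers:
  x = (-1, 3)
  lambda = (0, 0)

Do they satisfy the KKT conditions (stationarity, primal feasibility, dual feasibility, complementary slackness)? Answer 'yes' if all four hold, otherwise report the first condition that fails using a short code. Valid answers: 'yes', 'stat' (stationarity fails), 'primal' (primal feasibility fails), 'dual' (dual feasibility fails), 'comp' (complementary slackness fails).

Gradient of f: grad f(x) = Q x + c = (0, 0)
Constraint values g_i(x) = a_i^T x - b_i:
  g_1((-1, 3)) = -3
  g_2((-1, 3)) = 2
Stationarity residual: grad f(x) + sum_i lambda_i a_i = (0, 0)
  -> stationarity OK
Primal feasibility (all g_i <= 0): FAILS
Dual feasibility (all lambda_i >= 0): OK
Complementary slackness (lambda_i * g_i(x) = 0 for all i): OK

Verdict: the first failing condition is primal_feasibility -> primal.

primal


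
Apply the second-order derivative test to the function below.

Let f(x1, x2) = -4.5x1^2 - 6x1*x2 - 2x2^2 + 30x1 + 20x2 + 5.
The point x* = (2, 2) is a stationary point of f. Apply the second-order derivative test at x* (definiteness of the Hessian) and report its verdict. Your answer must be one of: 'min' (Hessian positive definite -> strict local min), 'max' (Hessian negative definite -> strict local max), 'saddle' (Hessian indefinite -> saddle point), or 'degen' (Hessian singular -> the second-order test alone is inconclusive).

Compute the Hessian H = grad^2 f:
  H = [[-9, -6], [-6, -4]]
Verify stationarity: grad f(x*) = H x* + g = (0, 0).
Eigenvalues of H: -13, 0.
H has a zero eigenvalue (singular; negative semidefinite but not definite), so H is neither positive definite, negative definite, nor indefinite. The second-order test alone is inconclusive -> degen.
(Indeed, f is constant along the null direction of H through x*, so x* is not a strict local extremum.)

degen


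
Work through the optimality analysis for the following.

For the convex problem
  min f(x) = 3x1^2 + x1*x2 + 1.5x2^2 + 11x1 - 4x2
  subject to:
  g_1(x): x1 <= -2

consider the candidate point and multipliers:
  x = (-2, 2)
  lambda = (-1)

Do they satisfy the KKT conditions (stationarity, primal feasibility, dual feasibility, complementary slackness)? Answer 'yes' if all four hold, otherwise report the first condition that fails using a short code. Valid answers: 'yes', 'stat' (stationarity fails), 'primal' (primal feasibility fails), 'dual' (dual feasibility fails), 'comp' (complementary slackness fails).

Gradient of f: grad f(x) = Q x + c = (1, 0)
Constraint values g_i(x) = a_i^T x - b_i:
  g_1((-2, 2)) = 0
Stationarity residual: grad f(x) + sum_i lambda_i a_i = (0, 0)
  -> stationarity OK
Primal feasibility (all g_i <= 0): OK
Dual feasibility (all lambda_i >= 0): FAILS
Complementary slackness (lambda_i * g_i(x) = 0 for all i): OK

Verdict: the first failing condition is dual_feasibility -> dual.

dual


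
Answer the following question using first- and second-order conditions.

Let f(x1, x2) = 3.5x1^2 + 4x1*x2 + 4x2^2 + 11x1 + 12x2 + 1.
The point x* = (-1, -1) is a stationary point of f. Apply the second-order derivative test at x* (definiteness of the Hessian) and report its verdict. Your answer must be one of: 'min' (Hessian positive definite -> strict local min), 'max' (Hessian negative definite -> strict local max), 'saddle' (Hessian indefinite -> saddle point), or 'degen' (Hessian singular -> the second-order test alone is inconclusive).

Compute the Hessian H = grad^2 f:
  H = [[7, 4], [4, 8]]
Verify stationarity: grad f(x*) = H x* + g = (0, 0).
Eigenvalues of H: 3.4689, 11.5311.
Both eigenvalues > 0, so H is positive definite -> x* is a strict local min.

min


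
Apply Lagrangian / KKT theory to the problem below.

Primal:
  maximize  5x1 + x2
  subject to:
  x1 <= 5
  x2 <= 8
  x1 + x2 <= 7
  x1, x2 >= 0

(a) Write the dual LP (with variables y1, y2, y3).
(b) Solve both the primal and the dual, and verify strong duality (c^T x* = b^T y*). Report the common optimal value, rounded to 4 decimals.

The standard primal-dual pair for 'max c^T x s.t. A x <= b, x >= 0' is:
  Dual:  min b^T y  s.t.  A^T y >= c,  y >= 0.

So the dual LP is:
  minimize  5y1 + 8y2 + 7y3
  subject to:
    y1 + y3 >= 5
    y2 + y3 >= 1
    y1, y2, y3 >= 0

Solving the primal: x* = (5, 2).
  primal value c^T x* = 27.
Solving the dual: y* = (4, 0, 1).
  dual value b^T y* = 27.
Strong duality: c^T x* = b^T y*. Confirmed.

27


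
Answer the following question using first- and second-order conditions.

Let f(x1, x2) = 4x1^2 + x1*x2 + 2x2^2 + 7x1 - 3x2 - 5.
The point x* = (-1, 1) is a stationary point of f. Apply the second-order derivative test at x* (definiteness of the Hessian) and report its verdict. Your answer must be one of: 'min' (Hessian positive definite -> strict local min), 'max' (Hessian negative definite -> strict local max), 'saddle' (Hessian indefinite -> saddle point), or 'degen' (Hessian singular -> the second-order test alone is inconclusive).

Compute the Hessian H = grad^2 f:
  H = [[8, 1], [1, 4]]
Verify stationarity: grad f(x*) = H x* + g = (0, 0).
Eigenvalues of H: 3.7639, 8.2361.
Both eigenvalues > 0, so H is positive definite -> x* is a strict local min.

min


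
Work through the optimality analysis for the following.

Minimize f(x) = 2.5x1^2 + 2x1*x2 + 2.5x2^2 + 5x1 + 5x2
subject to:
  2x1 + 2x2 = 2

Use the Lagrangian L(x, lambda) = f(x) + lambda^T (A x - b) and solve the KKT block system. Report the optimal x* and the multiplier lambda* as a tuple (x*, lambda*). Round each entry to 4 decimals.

Form the Lagrangian:
  L(x, lambda) = (1/2) x^T Q x + c^T x + lambda^T (A x - b)
Stationarity (grad_x L = 0): Q x + c + A^T lambda = 0.
Primal feasibility: A x = b.

This gives the KKT block system:
  [ Q   A^T ] [ x     ]   [-c ]
  [ A    0  ] [ lambda ] = [ b ]

Solving the linear system:
  x*      = (0.5, 0.5)
  lambda* = (-4.25)
  f(x*)   = 6.75

x* = (0.5, 0.5), lambda* = (-4.25)


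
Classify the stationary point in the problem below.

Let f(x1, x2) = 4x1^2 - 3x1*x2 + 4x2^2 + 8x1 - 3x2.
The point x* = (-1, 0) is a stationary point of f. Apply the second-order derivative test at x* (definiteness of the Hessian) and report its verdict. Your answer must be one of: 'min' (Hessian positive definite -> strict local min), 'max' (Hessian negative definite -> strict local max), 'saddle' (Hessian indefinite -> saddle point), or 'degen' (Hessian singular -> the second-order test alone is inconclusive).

Compute the Hessian H = grad^2 f:
  H = [[8, -3], [-3, 8]]
Verify stationarity: grad f(x*) = H x* + g = (0, 0).
Eigenvalues of H: 5, 11.
Both eigenvalues > 0, so H is positive definite -> x* is a strict local min.

min


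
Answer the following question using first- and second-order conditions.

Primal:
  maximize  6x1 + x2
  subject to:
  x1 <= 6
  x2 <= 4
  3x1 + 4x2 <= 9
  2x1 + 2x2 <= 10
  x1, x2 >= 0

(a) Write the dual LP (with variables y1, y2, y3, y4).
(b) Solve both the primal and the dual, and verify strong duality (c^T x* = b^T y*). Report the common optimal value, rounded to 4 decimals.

The standard primal-dual pair for 'max c^T x s.t. A x <= b, x >= 0' is:
  Dual:  min b^T y  s.t.  A^T y >= c,  y >= 0.

So the dual LP is:
  minimize  6y1 + 4y2 + 9y3 + 10y4
  subject to:
    y1 + 3y3 + 2y4 >= 6
    y2 + 4y3 + 2y4 >= 1
    y1, y2, y3, y4 >= 0

Solving the primal: x* = (3, 0).
  primal value c^T x* = 18.
Solving the dual: y* = (0, 0, 2, 0).
  dual value b^T y* = 18.
Strong duality: c^T x* = b^T y*. Confirmed.

18


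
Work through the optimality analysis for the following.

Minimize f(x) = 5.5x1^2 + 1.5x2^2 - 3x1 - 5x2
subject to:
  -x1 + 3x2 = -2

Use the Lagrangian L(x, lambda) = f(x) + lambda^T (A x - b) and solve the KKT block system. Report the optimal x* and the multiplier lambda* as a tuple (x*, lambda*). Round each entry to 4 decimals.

Form the Lagrangian:
  L(x, lambda) = (1/2) x^T Q x + c^T x + lambda^T (A x - b)
Stationarity (grad_x L = 0): Q x + c + A^T lambda = 0.
Primal feasibility: A x = b.

This gives the KKT block system:
  [ Q   A^T ] [ x     ]   [-c ]
  [ A    0  ] [ lambda ] = [ b ]

Solving the linear system:
  x*      = (0.4706, -0.5098)
  lambda* = (2.1765)
  f(x*)   = 2.7451

x* = (0.4706, -0.5098), lambda* = (2.1765)


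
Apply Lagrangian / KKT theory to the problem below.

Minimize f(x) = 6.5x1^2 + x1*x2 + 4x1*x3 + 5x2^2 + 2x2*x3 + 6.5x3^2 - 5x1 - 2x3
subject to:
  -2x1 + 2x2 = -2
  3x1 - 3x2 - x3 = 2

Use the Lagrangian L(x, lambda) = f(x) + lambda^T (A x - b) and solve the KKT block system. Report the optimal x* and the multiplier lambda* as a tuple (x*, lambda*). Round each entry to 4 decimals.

Form the Lagrangian:
  L(x, lambda) = (1/2) x^T Q x + c^T x + lambda^T (A x - b)
Stationarity (grad_x L = 0): Q x + c + A^T lambda = 0.
Primal feasibility: A x = b.

This gives the KKT block system:
  [ Q   A^T ] [ x     ]   [-c ]
  [ A    0  ] [ lambda ] = [ b ]

Solving the linear system:
  x*      = (0.4, -0.6, 1)
  lambda* = (18.9, 11.4)
  f(x*)   = 5.5

x* = (0.4, -0.6, 1), lambda* = (18.9, 11.4)


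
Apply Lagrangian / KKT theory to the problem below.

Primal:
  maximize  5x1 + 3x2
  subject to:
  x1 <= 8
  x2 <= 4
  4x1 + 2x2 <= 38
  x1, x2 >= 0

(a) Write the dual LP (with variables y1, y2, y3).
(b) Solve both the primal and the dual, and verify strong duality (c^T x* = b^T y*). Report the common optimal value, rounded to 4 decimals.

The standard primal-dual pair for 'max c^T x s.t. A x <= b, x >= 0' is:
  Dual:  min b^T y  s.t.  A^T y >= c,  y >= 0.

So the dual LP is:
  minimize  8y1 + 4y2 + 38y3
  subject to:
    y1 + 4y3 >= 5
    y2 + 2y3 >= 3
    y1, y2, y3 >= 0

Solving the primal: x* = (7.5, 4).
  primal value c^T x* = 49.5.
Solving the dual: y* = (0, 0.5, 1.25).
  dual value b^T y* = 49.5.
Strong duality: c^T x* = b^T y*. Confirmed.

49.5


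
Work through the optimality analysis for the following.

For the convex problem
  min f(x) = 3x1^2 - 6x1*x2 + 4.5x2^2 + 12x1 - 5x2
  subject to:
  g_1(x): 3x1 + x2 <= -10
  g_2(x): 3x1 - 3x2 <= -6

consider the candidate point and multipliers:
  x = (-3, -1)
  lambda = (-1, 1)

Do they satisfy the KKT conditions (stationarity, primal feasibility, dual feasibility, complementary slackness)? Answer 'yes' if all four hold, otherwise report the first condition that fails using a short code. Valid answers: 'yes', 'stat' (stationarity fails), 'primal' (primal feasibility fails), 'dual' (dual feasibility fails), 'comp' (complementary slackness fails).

Gradient of f: grad f(x) = Q x + c = (0, 4)
Constraint values g_i(x) = a_i^T x - b_i:
  g_1((-3, -1)) = 0
  g_2((-3, -1)) = 0
Stationarity residual: grad f(x) + sum_i lambda_i a_i = (0, 0)
  -> stationarity OK
Primal feasibility (all g_i <= 0): OK
Dual feasibility (all lambda_i >= 0): FAILS
Complementary slackness (lambda_i * g_i(x) = 0 for all i): OK

Verdict: the first failing condition is dual_feasibility -> dual.

dual


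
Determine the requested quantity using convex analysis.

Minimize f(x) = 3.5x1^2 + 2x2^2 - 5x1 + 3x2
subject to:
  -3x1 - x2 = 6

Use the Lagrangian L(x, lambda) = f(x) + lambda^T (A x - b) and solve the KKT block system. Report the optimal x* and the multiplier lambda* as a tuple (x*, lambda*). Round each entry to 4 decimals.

Form the Lagrangian:
  L(x, lambda) = (1/2) x^T Q x + c^T x + lambda^T (A x - b)
Stationarity (grad_x L = 0): Q x + c + A^T lambda = 0.
Primal feasibility: A x = b.

This gives the KKT block system:
  [ Q   A^T ] [ x     ]   [-c ]
  [ A    0  ] [ lambda ] = [ b ]

Solving the linear system:
  x*      = (-1.3488, -1.9535)
  lambda* = (-4.814)
  f(x*)   = 14.8837

x* = (-1.3488, -1.9535), lambda* = (-4.814)


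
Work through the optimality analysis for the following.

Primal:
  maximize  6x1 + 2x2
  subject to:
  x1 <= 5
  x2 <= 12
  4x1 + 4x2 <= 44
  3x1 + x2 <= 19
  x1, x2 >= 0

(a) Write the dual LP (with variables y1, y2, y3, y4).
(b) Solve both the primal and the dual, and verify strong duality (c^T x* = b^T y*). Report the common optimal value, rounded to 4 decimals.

The standard primal-dual pair for 'max c^T x s.t. A x <= b, x >= 0' is:
  Dual:  min b^T y  s.t.  A^T y >= c,  y >= 0.

So the dual LP is:
  minimize  5y1 + 12y2 + 44y3 + 19y4
  subject to:
    y1 + 4y3 + 3y4 >= 6
    y2 + 4y3 + y4 >= 2
    y1, y2, y3, y4 >= 0

Solving the primal: x* = (4, 7).
  primal value c^T x* = 38.
Solving the dual: y* = (0, 0, 0, 2).
  dual value b^T y* = 38.
Strong duality: c^T x* = b^T y*. Confirmed.

38


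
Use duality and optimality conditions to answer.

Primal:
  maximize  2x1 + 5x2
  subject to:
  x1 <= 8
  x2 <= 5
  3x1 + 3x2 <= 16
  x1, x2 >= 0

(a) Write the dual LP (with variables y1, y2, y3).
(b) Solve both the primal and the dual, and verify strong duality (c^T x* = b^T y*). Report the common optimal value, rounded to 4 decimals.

The standard primal-dual pair for 'max c^T x s.t. A x <= b, x >= 0' is:
  Dual:  min b^T y  s.t.  A^T y >= c,  y >= 0.

So the dual LP is:
  minimize  8y1 + 5y2 + 16y3
  subject to:
    y1 + 3y3 >= 2
    y2 + 3y3 >= 5
    y1, y2, y3 >= 0

Solving the primal: x* = (0.3333, 5).
  primal value c^T x* = 25.6667.
Solving the dual: y* = (0, 3, 0.6667).
  dual value b^T y* = 25.6667.
Strong duality: c^T x* = b^T y*. Confirmed.

25.6667


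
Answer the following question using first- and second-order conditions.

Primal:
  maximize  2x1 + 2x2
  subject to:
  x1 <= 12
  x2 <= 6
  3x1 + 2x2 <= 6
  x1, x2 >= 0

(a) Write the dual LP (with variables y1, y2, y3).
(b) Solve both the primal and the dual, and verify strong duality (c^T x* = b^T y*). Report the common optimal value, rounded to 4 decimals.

The standard primal-dual pair for 'max c^T x s.t. A x <= b, x >= 0' is:
  Dual:  min b^T y  s.t.  A^T y >= c,  y >= 0.

So the dual LP is:
  minimize  12y1 + 6y2 + 6y3
  subject to:
    y1 + 3y3 >= 2
    y2 + 2y3 >= 2
    y1, y2, y3 >= 0

Solving the primal: x* = (0, 3).
  primal value c^T x* = 6.
Solving the dual: y* = (0, 0, 1).
  dual value b^T y* = 6.
Strong duality: c^T x* = b^T y*. Confirmed.

6


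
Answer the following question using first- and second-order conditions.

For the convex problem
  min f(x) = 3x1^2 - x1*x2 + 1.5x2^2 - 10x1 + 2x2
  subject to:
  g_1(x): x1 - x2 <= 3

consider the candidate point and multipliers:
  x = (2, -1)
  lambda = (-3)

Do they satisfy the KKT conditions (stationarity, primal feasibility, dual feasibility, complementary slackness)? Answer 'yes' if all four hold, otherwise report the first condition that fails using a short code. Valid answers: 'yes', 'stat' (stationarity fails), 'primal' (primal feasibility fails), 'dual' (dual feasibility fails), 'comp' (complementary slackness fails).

Gradient of f: grad f(x) = Q x + c = (3, -3)
Constraint values g_i(x) = a_i^T x - b_i:
  g_1((2, -1)) = 0
Stationarity residual: grad f(x) + sum_i lambda_i a_i = (0, 0)
  -> stationarity OK
Primal feasibility (all g_i <= 0): OK
Dual feasibility (all lambda_i >= 0): FAILS
Complementary slackness (lambda_i * g_i(x) = 0 for all i): OK

Verdict: the first failing condition is dual_feasibility -> dual.

dual


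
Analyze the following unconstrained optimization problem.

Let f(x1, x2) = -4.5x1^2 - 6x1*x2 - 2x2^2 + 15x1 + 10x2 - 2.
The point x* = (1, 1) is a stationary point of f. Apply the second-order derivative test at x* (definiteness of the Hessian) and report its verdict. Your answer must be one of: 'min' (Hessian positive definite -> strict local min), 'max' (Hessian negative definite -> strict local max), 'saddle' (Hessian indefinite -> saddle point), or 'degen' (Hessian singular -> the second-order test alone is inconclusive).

Compute the Hessian H = grad^2 f:
  H = [[-9, -6], [-6, -4]]
Verify stationarity: grad f(x*) = H x* + g = (0, 0).
Eigenvalues of H: -13, 0.
H has a zero eigenvalue (singular; negative semidefinite but not definite), so H is neither positive definite, negative definite, nor indefinite. The second-order test alone is inconclusive -> degen.
(Indeed, f is constant along the null direction of H through x*, so x* is not a strict local extremum.)

degen


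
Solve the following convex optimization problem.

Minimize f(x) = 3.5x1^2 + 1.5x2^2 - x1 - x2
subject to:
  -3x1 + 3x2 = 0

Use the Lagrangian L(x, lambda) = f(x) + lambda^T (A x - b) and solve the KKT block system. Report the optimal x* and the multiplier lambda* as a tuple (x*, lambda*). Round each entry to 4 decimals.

Form the Lagrangian:
  L(x, lambda) = (1/2) x^T Q x + c^T x + lambda^T (A x - b)
Stationarity (grad_x L = 0): Q x + c + A^T lambda = 0.
Primal feasibility: A x = b.

This gives the KKT block system:
  [ Q   A^T ] [ x     ]   [-c ]
  [ A    0  ] [ lambda ] = [ b ]

Solving the linear system:
  x*      = (0.2, 0.2)
  lambda* = (0.1333)
  f(x*)   = -0.2

x* = (0.2, 0.2), lambda* = (0.1333)
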